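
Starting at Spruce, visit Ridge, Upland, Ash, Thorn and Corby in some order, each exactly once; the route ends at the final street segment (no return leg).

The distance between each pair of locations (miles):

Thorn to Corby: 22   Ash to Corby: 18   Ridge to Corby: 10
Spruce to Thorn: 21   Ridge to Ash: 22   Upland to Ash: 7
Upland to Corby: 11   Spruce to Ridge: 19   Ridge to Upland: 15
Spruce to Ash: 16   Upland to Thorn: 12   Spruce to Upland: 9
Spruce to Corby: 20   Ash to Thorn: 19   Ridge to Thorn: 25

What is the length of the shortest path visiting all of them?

Minimum one-way distance = 66 miles.

There are 5! = 120 possible orderings.
Spruce - Ridge - Upland - Ash - Thorn - Corby: 19+15+7+19+22 = 82
Spruce - Ridge - Upland - Ash - Corby - Thorn: 19+15+7+18+22 = 81
Spruce - Ridge - Upland - Thorn - Ash - Corby: 19+15+12+19+18 = 83
Spruce - Ridge - Upland - Thorn - Corby - Ash: 19+15+12+22+18 = 86
Spruce - Ridge - Upland - Corby - Ash - Thorn: 19+15+11+18+19 = 82
Spruce - Ridge - Upland - Corby - Thorn - Ash: 19+15+11+22+19 = 86
Spruce - Ridge - Ash - Upland - Thorn - Corby: 19+22+7+12+22 = 82
Spruce - Ridge - Ash - Upland - Corby - Thorn: 19+22+7+11+22 = 81
Spruce - Ridge - Ash - Thorn - Upland - Corby: 19+22+19+12+11 = 83
Spruce - Ridge - Ash - Thorn - Corby - Upland: 19+22+19+22+11 = 93
Spruce - Ridge - Ash - Corby - Upland - Thorn: 19+22+18+11+12 = 82
Spruce - Ridge - Ash - Corby - Thorn - Upland: 19+22+18+22+12 = 93
Spruce - Ridge - Thorn - Upland - Ash - Corby: 19+25+12+7+18 = 81
Spruce - Ridge - Thorn - Upland - Corby - Ash: 19+25+12+11+18 = 85
… (106 more)
Spruce - Ridge - Corby - Upland - Ash - Thorn: 19+10+11+7+19 = 66  ← best
The minimum is 66.
One shortest path: Spruce → Ridge → Corby → Upland → Ash → Thorn.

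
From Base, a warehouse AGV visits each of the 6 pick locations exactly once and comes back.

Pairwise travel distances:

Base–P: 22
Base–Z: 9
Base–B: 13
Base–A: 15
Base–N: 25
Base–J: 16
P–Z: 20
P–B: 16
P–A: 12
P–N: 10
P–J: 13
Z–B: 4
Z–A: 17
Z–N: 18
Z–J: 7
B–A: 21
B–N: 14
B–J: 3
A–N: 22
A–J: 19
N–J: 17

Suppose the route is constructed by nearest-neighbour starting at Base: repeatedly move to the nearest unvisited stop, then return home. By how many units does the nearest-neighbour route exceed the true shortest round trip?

Base: Z=9, B=13, A=15, J=16, P=22, N=25 ⇒ Z
Z: B=4, J=7, A=17, N=18, P=20 ⇒ B
B: J=3, N=14, P=16, A=21 ⇒ J
J: P=13, N=17, A=19 ⇒ P
P: N=10, A=12 ⇒ N
N: A=22 ⇒ A
NN route Base → Z → B → J → P → N → A → Base costs 76.
Optimal: Base → Z → B → J → N → P → A → Base costs 70 (by enumerating all 360 distinct tours).
Excess = 76 − 70 = 6.

Excess over optimum: 6.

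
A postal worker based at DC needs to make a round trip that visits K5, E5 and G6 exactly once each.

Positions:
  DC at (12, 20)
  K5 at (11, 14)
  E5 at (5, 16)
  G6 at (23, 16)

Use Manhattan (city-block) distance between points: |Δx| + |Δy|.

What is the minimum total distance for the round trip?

Minimum total distance: 48.

DC→K5→E5→G6→DC: 7+8+18+15 = 48
DC→K5→G6→E5→DC: 7+14+18+11 = 50
DC→E5→K5→G6→DC: 11+8+14+15 = 48
The minimum is 48.
One optimal route: DC → K5 → E5 → G6 → DC (or its reverse).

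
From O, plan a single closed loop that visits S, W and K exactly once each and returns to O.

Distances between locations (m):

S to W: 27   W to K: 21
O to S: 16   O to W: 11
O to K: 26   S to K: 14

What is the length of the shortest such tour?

62 m — the shortest possible round trip.

There are 3 distinct closed tours to check (reversals are equivalent).
O - S - W - K - O: 16+27+21+26 = 90
O - S - K - W - O: 16+14+21+11 = 62
O - W - S - K - O: 11+27+14+26 = 78
The minimum is 62.
One optimal route: O → S → K → W → O (or its reverse).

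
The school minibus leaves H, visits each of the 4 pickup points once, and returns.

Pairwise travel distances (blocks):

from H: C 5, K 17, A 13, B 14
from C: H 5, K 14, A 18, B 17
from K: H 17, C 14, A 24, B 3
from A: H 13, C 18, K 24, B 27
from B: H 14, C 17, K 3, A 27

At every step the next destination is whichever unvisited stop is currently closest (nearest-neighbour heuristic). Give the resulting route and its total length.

Nearest-neighbour total = 62 blocks; route H → C → K → B → A → H.

H → [C:5 / A:13 / B:14 / K:17] → C (5)
C → [K:14 / B:17 / A:18] → K (14)
K → [B:3 / A:24] → B (3)
B → [A:27] → A (27)
Return A→H: 13.
Total = 5 + 14 + 3 + 27 + 13 = 62.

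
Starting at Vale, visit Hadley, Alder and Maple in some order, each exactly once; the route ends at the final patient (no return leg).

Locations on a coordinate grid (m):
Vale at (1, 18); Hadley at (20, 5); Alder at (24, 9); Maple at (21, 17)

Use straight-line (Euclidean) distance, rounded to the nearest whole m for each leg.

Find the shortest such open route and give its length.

35 m — the minimum one-way total.

There are 3! = 6 possible orderings.
Vale→Hadley→Alder→Maple: 23+6+9 = 38
Vale→Hadley→Maple→Alder: 23+12+9 = 44
Vale→Alder→Hadley→Maple: 25+6+12 = 43
Vale→Alder→Maple→Hadley: 25+9+12 = 46
Vale→Maple→Hadley→Alder: 20+12+6 = 38
Vale→Maple→Alder→Hadley: 20+9+6 = 35
The minimum is 35.
One shortest path: Vale → Maple → Alder → Hadley.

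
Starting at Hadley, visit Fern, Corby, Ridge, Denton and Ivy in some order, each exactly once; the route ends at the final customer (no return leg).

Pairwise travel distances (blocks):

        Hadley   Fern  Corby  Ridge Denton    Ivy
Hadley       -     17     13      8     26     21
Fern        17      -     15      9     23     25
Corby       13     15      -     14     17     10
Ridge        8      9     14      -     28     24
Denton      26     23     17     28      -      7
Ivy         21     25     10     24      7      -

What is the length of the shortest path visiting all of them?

There are 5! = 120 possible orderings.
Hadley→Fern→Corby→Ridge→Denton→Ivy: 17+15+14+28+7 = 81
Hadley→Fern→Corby→Ridge→Ivy→Denton: 17+15+14+24+7 = 77
Hadley→Fern→Corby→Denton→Ridge→Ivy: 17+15+17+28+24 = 101
Hadley→Fern→Corby→Denton→Ivy→Ridge: 17+15+17+7+24 = 80
Hadley→Fern→Corby→Ivy→Ridge→Denton: 17+15+10+24+28 = 94
Hadley→Fern→Corby→Ivy→Denton→Ridge: 17+15+10+7+28 = 77
Hadley→Fern→Ridge→Corby→Denton→Ivy: 17+9+14+17+7 = 64
Hadley→Fern→Ridge→Corby→Ivy→Denton: 17+9+14+10+7 = 57
Hadley→Fern→Ridge→Denton→Corby→Ivy: 17+9+28+17+10 = 81
Hadley→Fern→Ridge→Denton→Ivy→Corby: 17+9+28+7+10 = 71
Hadley→Fern→Ridge→Ivy→Corby→Denton: 17+9+24+10+17 = 77
Hadley→Fern→Ridge→Ivy→Denton→Corby: 17+9+24+7+17 = 74
Hadley→Fern→Denton→Corby→Ridge→Ivy: 17+23+17+14+24 = 95
Hadley→Fern→Denton→Corby→Ivy→Ridge: 17+23+17+10+24 = 91
… (106 more)
Hadley→Ridge→Fern→Corby→Ivy→Denton: 8+9+15+10+7 = 49  ← best
The minimum is 49.
One shortest path: Hadley → Ridge → Fern → Corby → Ivy → Denton.

Minimum one-way distance = 49 blocks.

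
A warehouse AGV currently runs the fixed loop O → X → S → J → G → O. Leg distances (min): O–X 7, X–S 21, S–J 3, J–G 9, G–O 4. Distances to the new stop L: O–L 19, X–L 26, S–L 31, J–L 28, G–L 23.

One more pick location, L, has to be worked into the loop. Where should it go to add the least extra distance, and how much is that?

+36 min — insert L between X and S.

Insertion cost between consecutive stops i–j is d(i,L) + d(L,j) − d(i,j):
  between O and X: 19 + 26 − 7 = 38
  between X and S: 26 + 31 − 21 = 36
  between S and J: 31 + 28 − 3 = 56
  between J and G: 28 + 23 − 9 = 42
  between G and O: 23 + 19 − 4 = 38
Cheapest insertion is between X and S, adding 36.
New total = 44 + 36 = 80.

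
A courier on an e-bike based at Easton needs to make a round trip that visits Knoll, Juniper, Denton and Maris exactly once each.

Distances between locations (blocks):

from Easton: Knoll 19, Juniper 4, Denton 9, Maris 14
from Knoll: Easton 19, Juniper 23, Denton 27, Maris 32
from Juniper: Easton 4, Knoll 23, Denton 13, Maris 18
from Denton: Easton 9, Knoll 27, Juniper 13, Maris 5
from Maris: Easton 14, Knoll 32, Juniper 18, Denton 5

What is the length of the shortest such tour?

Minimum total distance: 73 blocks.

With 4 stops there are 4!/2 = 12 distinct round trips (a route and its reverse cost the same).
Easton-Knoll-Juniper-Denton-Maris-Easton: 19+23+13+5+14 = 74
Easton-Knoll-Juniper-Maris-Denton-Easton: 19+23+18+5+9 = 74
Easton-Knoll-Denton-Juniper-Maris-Easton: 19+27+13+18+14 = 91
Easton-Knoll-Denton-Maris-Juniper-Easton: 19+27+5+18+4 = 73
Easton-Knoll-Maris-Juniper-Denton-Easton: 19+32+18+13+9 = 91
Easton-Knoll-Maris-Denton-Juniper-Easton: 19+32+5+13+4 = 73
Easton-Juniper-Knoll-Denton-Maris-Easton: 4+23+27+5+14 = 73
Easton-Juniper-Knoll-Maris-Denton-Easton: 4+23+32+5+9 = 73
Easton-Juniper-Denton-Knoll-Maris-Easton: 4+13+27+32+14 = 90
Easton-Juniper-Maris-Knoll-Denton-Easton: 4+18+32+27+9 = 90
Easton-Denton-Knoll-Juniper-Maris-Easton: 9+27+23+18+14 = 91
Easton-Denton-Juniper-Knoll-Maris-Easton: 9+13+23+32+14 = 91
The minimum is 73.
One optimal route: Easton → Knoll → Denton → Maris → Juniper → Easton (or its reverse).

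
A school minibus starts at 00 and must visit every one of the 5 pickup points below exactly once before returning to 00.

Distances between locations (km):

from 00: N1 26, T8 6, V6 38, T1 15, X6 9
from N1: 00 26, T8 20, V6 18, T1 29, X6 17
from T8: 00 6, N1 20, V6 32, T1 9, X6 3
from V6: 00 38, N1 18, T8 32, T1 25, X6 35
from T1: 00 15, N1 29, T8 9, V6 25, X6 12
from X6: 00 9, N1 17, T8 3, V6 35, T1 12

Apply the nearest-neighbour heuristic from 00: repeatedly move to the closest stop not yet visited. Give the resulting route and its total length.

00 → [T8:6 / X6:9 / T1:15 / N1:26 / V6:38] → T8 (6)
T8 → [X6:3 / T1:9 / N1:20 / V6:32] → X6 (3)
X6 → [T1:12 / N1:17 / V6:35] → T1 (12)
T1 → [V6:25 / N1:29] → V6 (25)
V6 → [N1:18] → N1 (18)
Return N1→00: 26.
Total = 6 + 3 + 12 + 25 + 18 + 26 = 90.

Nearest-neighbour total = 90 km; route 00 → T8 → X6 → T1 → V6 → N1 → 00.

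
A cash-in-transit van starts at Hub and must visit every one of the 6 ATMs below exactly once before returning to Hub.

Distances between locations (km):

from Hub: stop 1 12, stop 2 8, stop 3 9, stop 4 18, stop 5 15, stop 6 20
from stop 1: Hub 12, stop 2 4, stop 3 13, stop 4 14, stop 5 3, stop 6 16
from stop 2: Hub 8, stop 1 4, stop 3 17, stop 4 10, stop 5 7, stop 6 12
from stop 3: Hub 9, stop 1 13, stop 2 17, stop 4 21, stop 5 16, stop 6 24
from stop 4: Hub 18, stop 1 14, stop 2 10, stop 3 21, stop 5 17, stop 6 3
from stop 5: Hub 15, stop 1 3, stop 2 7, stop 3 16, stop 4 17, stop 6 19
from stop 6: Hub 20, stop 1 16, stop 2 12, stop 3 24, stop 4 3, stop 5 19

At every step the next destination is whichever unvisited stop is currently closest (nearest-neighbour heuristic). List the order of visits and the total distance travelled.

Nearest-neighbour total = 75 km; route Hub → stop 2 → stop 1 → stop 5 → stop 3 → stop 4 → stop 6 → Hub.

At Hub the remaining stops are stop 2 8, stop 3 9, stop 1 12, stop 5 15, stop 4 18, stop 6 20; go to stop 2.
At stop 2 the remaining stops are stop 1 4, stop 5 7, stop 4 10, stop 6 12, stop 3 17; go to stop 1.
At stop 1 the remaining stops are stop 5 3, stop 3 13, stop 4 14, stop 6 16; go to stop 5.
At stop 5 the remaining stops are stop 3 16, stop 4 17, stop 6 19; go to stop 3.
At stop 3 the remaining stops are stop 4 21, stop 6 24; go to stop 4.
At stop 4 the remaining stops are stop 6 3; go to stop 6.
Return stop 6→Hub: 20.
Total = 8 + 4 + 3 + 16 + 21 + 3 + 20 = 75.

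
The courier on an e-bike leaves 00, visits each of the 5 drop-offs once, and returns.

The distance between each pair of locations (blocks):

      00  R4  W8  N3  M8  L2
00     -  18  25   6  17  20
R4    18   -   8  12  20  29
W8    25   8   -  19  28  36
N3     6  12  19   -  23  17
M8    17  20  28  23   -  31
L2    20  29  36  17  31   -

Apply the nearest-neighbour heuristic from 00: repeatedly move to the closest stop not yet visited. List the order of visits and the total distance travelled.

105 blocks along 00 → N3 → R4 → W8 → M8 → L2 → 00.

From 00: distances to unvisited — N3=6, M8=17, R4=18, L2=20, W8=25. Nearest is N3 (6).
From N3: distances to unvisited — R4=12, L2=17, W8=19, M8=23. Nearest is R4 (12).
From R4: distances to unvisited — W8=8, M8=20, L2=29. Nearest is W8 (8).
From W8: distances to unvisited — M8=28, L2=36. Nearest is M8 (28).
From M8: distances to unvisited — L2=31. Nearest is L2 (31).
Return L2→00: 20.
Total = 6 + 12 + 8 + 28 + 31 + 20 = 105.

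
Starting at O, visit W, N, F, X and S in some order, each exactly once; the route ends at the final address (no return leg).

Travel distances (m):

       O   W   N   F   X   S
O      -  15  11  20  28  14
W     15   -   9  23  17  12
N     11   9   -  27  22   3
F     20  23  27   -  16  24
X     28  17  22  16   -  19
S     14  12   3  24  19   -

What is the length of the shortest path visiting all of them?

There are 5! = 120 possible orderings.
O→W→N→F→X→S: 15+9+27+16+19 = 86
O→W→N→F→S→X: 15+9+27+24+19 = 94
O→W→N→X→F→S: 15+9+22+16+24 = 86
O→W→N→X→S→F: 15+9+22+19+24 = 89
O→W→N→S→F→X: 15+9+3+24+16 = 67
O→W→N→S→X→F: 15+9+3+19+16 = 62
O→W→F→N→X→S: 15+23+27+22+19 = 106
O→W→F→N→S→X: 15+23+27+3+19 = 87
O→W→F→X→N→S: 15+23+16+22+3 = 79
O→W→F→X→S→N: 15+23+16+19+3 = 76
O→W→F→S→N→X: 15+23+24+3+22 = 87
O→W→F→S→X→N: 15+23+24+19+22 = 103
O→W→X→N→F→S: 15+17+22+27+24 = 105
O→W→X→N→S→F: 15+17+22+3+24 = 81
… (106 more)
O→N→S→W→X→F: 11+3+12+17+16 = 59  ← best
The minimum is 59.
One shortest path: O → N → S → W → X → F.

59 m — the minimum one-way total.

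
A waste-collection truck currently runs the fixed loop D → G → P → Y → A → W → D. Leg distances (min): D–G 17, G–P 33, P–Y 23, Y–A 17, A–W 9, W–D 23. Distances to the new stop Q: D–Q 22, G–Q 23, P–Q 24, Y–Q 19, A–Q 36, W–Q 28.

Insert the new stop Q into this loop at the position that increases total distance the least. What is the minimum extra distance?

Insertion cost between consecutive stops i–j is d(i,Q) + d(Q,j) − d(i,j):
  between D and G: 22 + 23 − 17 = 28
  between G and P: 23 + 24 − 33 = 14
  between P and Y: 24 + 19 − 23 = 20
  between Y and A: 19 + 36 − 17 = 38
  between A and W: 36 + 28 − 9 = 55
  between W and D: 28 + 22 − 23 = 27
Cheapest insertion is between G and P, adding 14.
New total = 122 + 14 = 136.

Adding 14 min by placing Q on the G–P leg.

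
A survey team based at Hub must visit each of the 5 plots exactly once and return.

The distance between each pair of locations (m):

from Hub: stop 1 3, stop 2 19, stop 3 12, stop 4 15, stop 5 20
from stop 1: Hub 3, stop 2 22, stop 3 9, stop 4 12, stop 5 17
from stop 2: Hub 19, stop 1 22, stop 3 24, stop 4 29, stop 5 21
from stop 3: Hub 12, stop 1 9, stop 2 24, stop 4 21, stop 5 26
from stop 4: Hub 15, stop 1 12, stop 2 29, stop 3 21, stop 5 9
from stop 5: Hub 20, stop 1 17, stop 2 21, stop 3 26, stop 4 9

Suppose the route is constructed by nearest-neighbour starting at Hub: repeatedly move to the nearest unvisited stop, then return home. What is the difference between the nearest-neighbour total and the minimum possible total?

The nearest-neighbour route is 1 m longer than optimal.

Hub: stop 1=3, stop 3=12, stop 4=15, stop 2=19, stop 5=20 ⇒ stop 1
stop 1: stop 3=9, stop 4=12, stop 5=17, stop 2=22 ⇒ stop 3
stop 3: stop 4=21, stop 2=24, stop 5=26 ⇒ stop 4
stop 4: stop 5=9, stop 2=29 ⇒ stop 5
stop 5: stop 2=21 ⇒ stop 2
NN route Hub → stop 1 → stop 3 → stop 4 → stop 5 → stop 2 → Hub costs 82.
Optimal: Hub → stop 1 → stop 3 → stop 2 → stop 5 → stop 4 → Hub costs 81 (by enumerating all 60 distinct tours).
Excess = 82 − 81 = 1.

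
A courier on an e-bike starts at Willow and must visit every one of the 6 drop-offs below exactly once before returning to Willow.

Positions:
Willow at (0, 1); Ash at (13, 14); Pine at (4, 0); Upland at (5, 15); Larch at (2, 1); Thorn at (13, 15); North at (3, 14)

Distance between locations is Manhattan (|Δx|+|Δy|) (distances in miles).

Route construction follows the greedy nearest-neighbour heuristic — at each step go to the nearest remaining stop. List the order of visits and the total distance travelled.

From Willow: distances to unvisited — Larch=2, Pine=5, North=16, Upland=19, Ash=26, Thorn=27. Nearest is Larch (2).
From Larch: distances to unvisited — Pine=3, North=14, Upland=17, Ash=24, Thorn=25. Nearest is Pine (3).
From Pine: distances to unvisited — North=15, Upland=16, Ash=23, Thorn=24. Nearest is North (15).
From North: distances to unvisited — Upland=3, Ash=10, Thorn=11. Nearest is Upland (3).
From Upland: distances to unvisited — Thorn=8, Ash=9. Nearest is Thorn (8).
From Thorn: distances to unvisited — Ash=1. Nearest is Ash (1).
Return Ash→Willow: 26.
Total = 2 + 3 + 15 + 3 + 8 + 1 + 26 = 58.

Nearest-neighbour total = 58 miles; route Willow → Larch → Pine → North → Upland → Thorn → Ash → Willow.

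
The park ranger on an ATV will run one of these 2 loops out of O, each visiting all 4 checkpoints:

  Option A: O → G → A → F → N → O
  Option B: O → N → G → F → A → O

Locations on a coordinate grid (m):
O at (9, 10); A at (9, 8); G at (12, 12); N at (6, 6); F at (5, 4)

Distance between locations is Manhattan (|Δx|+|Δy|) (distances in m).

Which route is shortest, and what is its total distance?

Option A: 5 + 7 + 8 + 3 + 7 = 30
Option B: 7 + 12 + 15 + 8 + 2 = 44

30 m — Option A is the shortest.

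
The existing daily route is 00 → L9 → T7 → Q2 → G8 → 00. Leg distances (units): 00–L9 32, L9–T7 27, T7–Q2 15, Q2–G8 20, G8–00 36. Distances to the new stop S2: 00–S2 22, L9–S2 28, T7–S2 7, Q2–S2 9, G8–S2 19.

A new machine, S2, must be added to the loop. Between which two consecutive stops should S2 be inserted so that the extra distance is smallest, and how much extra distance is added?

Adding 1 by placing S2 on the T7–Q2 leg.

Insertion cost between consecutive stops i–j is d(i,S2) + d(S2,j) − d(i,j):
  between 00 and L9: 22 + 28 − 32 = 18
  between L9 and T7: 28 + 7 − 27 = 8
  between T7 and Q2: 7 + 9 − 15 = 1
  between Q2 and G8: 9 + 19 − 20 = 8
  between G8 and 00: 19 + 22 − 36 = 5
Cheapest insertion is between T7 and Q2, adding 1.
New total = 130 + 1 = 131.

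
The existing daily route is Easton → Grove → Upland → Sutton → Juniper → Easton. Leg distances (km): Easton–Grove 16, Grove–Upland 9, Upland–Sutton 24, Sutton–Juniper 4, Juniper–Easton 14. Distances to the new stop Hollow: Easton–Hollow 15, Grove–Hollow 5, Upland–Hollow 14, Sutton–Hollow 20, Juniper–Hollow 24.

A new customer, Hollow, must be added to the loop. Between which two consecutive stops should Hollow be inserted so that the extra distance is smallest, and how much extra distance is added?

Insertion cost between consecutive stops i–j is d(i,Hollow) + d(Hollow,j) − d(i,j):
  between Easton and Grove: 15 + 5 − 16 = 4
  between Grove and Upland: 5 + 14 − 9 = 10
  between Upland and Sutton: 14 + 20 − 24 = 10
  between Sutton and Juniper: 20 + 24 − 4 = 40
  between Juniper and Easton: 24 + 15 − 14 = 25
Cheapest insertion is between Easton and Grove, adding 4.
New total = 67 + 4 = 71.

Minimum extra distance: 4 km, inserting Hollow between Easton and Grove.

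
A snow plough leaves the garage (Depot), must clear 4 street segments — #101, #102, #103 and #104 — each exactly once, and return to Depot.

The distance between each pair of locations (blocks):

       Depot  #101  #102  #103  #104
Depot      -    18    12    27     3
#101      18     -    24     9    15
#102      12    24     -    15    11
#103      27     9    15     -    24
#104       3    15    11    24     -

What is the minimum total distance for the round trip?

54 blocks — the shortest possible round trip.

With 4 stops there are 4!/2 = 12 distinct round trips (a route and its reverse cost the same).
Depot → #101 → #102 → #103 → #104 → Depot: 18+24+15+24+3 = 84
Depot → #101 → #102 → #104 → #103 → Depot: 18+24+11+24+27 = 104
Depot → #101 → #103 → #102 → #104 → Depot: 18+9+15+11+3 = 56
Depot → #101 → #103 → #104 → #102 → Depot: 18+9+24+11+12 = 74
Depot → #101 → #104 → #102 → #103 → Depot: 18+15+11+15+27 = 86
Depot → #101 → #104 → #103 → #102 → Depot: 18+15+24+15+12 = 84
Depot → #102 → #101 → #103 → #104 → Depot: 12+24+9+24+3 = 72
Depot → #102 → #101 → #104 → #103 → Depot: 12+24+15+24+27 = 102
Depot → #102 → #103 → #101 → #104 → Depot: 12+15+9+15+3 = 54
Depot → #102 → #104 → #101 → #103 → Depot: 12+11+15+9+27 = 74
Depot → #103 → #101 → #102 → #104 → Depot: 27+9+24+11+3 = 74
Depot → #103 → #102 → #101 → #104 → Depot: 27+15+24+15+3 = 84
The minimum is 54.
One optimal route: Depot → #102 → #103 → #101 → #104 → Depot (or its reverse).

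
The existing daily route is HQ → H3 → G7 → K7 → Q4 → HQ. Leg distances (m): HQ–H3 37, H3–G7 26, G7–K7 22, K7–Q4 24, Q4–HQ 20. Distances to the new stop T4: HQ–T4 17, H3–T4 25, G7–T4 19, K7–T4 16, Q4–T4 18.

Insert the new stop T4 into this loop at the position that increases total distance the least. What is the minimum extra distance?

Insertion cost between consecutive stops i–j is d(i,T4) + d(T4,j) − d(i,j):
  between HQ and H3: 17 + 25 − 37 = 5
  between H3 and G7: 25 + 19 − 26 = 18
  between G7 and K7: 19 + 16 − 22 = 13
  between K7 and Q4: 16 + 18 − 24 = 10
  between Q4 and HQ: 18 + 17 − 20 = 15
Cheapest insertion is between HQ and H3, adding 5.
New total = 129 + 5 = 134.

+5 m — insert T4 between HQ and H3.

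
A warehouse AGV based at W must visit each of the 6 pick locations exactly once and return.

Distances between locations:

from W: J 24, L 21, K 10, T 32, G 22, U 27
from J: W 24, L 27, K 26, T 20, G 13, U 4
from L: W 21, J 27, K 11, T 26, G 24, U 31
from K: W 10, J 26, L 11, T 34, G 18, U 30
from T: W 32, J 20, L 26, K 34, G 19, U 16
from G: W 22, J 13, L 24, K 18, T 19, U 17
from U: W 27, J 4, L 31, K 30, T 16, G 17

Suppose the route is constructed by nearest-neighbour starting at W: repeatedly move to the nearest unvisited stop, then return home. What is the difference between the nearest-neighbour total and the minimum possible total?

W: K=10, L=21, G=22, J=24, U=27, T=32 ⇒ K
K: L=11, G=18, J=26, U=30, T=34 ⇒ L
L: G=24, T=26, J=27, U=31 ⇒ G
G: J=13, U=17, T=19 ⇒ J
J: U=4, T=20 ⇒ U
U: T=16 ⇒ T
NN route W → K → L → G → J → U → T → W costs 110.
Optimal: W → K → L → T → U → J → G → W costs 102 (by enumerating all 360 distinct tours).
Excess = 110 − 102 = 8.

The nearest-neighbour route is 8 longer than optimal.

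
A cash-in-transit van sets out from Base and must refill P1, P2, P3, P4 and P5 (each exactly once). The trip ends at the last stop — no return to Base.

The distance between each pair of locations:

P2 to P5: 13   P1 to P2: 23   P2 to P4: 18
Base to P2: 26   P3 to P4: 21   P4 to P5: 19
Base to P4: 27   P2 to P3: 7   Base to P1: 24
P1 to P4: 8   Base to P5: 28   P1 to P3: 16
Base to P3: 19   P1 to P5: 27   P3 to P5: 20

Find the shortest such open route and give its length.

There are 5! = 120 possible orderings.
Base → P1 → P2 → P3 → P4 → P5: 24+23+7+21+19 = 94
Base → P1 → P2 → P3 → P5 → P4: 24+23+7+20+19 = 93
Base → P1 → P2 → P4 → P3 → P5: 24+23+18+21+20 = 106
Base → P1 → P2 → P4 → P5 → P3: 24+23+18+19+20 = 104
Base → P1 → P2 → P5 → P3 → P4: 24+23+13+20+21 = 101
Base → P1 → P2 → P5 → P4 → P3: 24+23+13+19+21 = 100
Base → P1 → P3 → P2 → P4 → P5: 24+16+7+18+19 = 84
Base → P1 → P3 → P2 → P5 → P4: 24+16+7+13+19 = 79
Base → P1 → P3 → P4 → P2 → P5: 24+16+21+18+13 = 92
Base → P1 → P3 → P4 → P5 → P2: 24+16+21+19+13 = 93
Base → P1 → P3 → P5 → P2 → P4: 24+16+20+13+18 = 91
Base → P1 → P3 → P5 → P4 → P2: 24+16+20+19+18 = 97
Base → P1 → P4 → P2 → P3 → P5: 24+8+18+7+20 = 77
Base → P1 → P4 → P2 → P5 → P3: 24+8+18+13+20 = 83
… (106 more)
Base → P3 → P2 → P5 → P4 → P1: 19+7+13+19+8 = 66  ← best
The minimum is 66.
One shortest path: Base → P3 → P2 → P5 → P4 → P1.

66 — the minimum one-way total.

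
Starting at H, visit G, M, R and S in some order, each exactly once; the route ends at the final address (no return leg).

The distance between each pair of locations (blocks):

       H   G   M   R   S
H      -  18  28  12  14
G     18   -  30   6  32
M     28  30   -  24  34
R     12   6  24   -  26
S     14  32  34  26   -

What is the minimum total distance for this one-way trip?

Minimum one-way distance = 76 blocks.

There are 4! = 24 possible orderings.
H → G → M → R → S: 18+30+24+26 = 98
H → G → M → S → R: 18+30+34+26 = 108
H → G → R → M → S: 18+6+24+34 = 82
H → G → R → S → M: 18+6+26+34 = 84
H → G → S → M → R: 18+32+34+24 = 108
H → G → S → R → M: 18+32+26+24 = 100
H → M → G → R → S: 28+30+6+26 = 90
H → M → G → S → R: 28+30+32+26 = 116
H → M → R → G → S: 28+24+6+32 = 90
H → M → R → S → G: 28+24+26+32 = 110
H → M → S → G → R: 28+34+32+6 = 100
H → M → S → R → G: 28+34+26+6 = 94
H → R → G → M → S: 12+6+30+34 = 82
H → R → G → S → M: 12+6+32+34 = 84
… (10 more)
H → S → G → R → M: 14+32+6+24 = 76  ← best
The minimum is 76.
One shortest path: H → S → G → R → M.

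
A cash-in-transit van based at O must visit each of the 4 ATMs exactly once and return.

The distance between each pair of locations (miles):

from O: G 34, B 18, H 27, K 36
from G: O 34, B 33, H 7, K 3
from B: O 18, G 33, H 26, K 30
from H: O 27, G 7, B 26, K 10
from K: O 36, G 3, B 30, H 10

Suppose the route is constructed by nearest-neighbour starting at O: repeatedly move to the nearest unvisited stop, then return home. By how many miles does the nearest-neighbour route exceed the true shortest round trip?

Excess over optimum: 5 miles.

O: B=18, H=27, G=34, K=36 ⇒ B
B: H=26, K=30, G=33 ⇒ H
H: G=7, K=10 ⇒ G
G: K=3 ⇒ K
NN route O → B → H → G → K → O costs 90.
Optimal: O → B → K → G → H → O costs 85 (by enumerating all 12 distinct tours).
Excess = 90 − 85 = 5.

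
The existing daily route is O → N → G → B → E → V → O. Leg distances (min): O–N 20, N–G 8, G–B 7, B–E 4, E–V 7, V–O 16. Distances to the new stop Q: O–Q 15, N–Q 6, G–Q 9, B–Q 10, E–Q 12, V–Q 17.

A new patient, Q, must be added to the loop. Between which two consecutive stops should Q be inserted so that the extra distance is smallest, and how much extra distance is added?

Insertion cost between consecutive stops i–j is d(i,Q) + d(Q,j) − d(i,j):
  between O and N: 15 + 6 − 20 = 1
  between N and G: 6 + 9 − 8 = 7
  between G and B: 9 + 10 − 7 = 12
  between B and E: 10 + 12 − 4 = 18
  between E and V: 12 + 17 − 7 = 22
  between V and O: 17 + 15 − 16 = 16
Cheapest insertion is between O and N, adding 1.
New total = 62 + 1 = 63.

Minimum extra distance: 1 min, inserting Q between O and N.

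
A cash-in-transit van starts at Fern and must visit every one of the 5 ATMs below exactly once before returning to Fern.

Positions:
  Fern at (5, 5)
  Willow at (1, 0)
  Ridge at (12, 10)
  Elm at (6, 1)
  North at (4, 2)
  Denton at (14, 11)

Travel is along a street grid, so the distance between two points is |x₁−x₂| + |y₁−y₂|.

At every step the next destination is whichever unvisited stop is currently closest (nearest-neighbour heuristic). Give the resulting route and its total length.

Nearest-neighbour total = 52; route Fern → North → Elm → Willow → Ridge → Denton → Fern.

From Fern: distances to unvisited — North=4, Elm=5, Willow=9, Ridge=12, Denton=15. Nearest is North (4).
From North: distances to unvisited — Elm=3, Willow=5, Ridge=16, Denton=19. Nearest is Elm (3).
From Elm: distances to unvisited — Willow=6, Ridge=15, Denton=18. Nearest is Willow (6).
From Willow: distances to unvisited — Ridge=21, Denton=24. Nearest is Ridge (21).
From Ridge: distances to unvisited — Denton=3. Nearest is Denton (3).
Return Denton→Fern: 15.
Total = 4 + 3 + 6 + 21 + 3 + 15 = 52.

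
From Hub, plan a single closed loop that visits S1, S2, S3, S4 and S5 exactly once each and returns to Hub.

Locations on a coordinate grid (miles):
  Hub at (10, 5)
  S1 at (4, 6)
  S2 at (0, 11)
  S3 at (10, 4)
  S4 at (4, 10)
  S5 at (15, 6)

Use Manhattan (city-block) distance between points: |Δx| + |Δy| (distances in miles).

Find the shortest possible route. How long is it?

Minimum total distance: 44 miles.

There are 60 distinct closed tours to check (reversals are equivalent).
Hub - S1 - S2 - S3 - S4 - S5 - Hub: 7+9+17+12+15+6 = 66
Hub - S1 - S2 - S3 - S5 - S4 - Hub: 7+9+17+7+15+11 = 66
Hub - S1 - S2 - S4 - S3 - S5 - Hub: 7+9+5+12+7+6 = 46
Hub - S1 - S2 - S4 - S5 - S3 - Hub: 7+9+5+15+7+1 = 44
Hub - S1 - S2 - S5 - S3 - S4 - Hub: 7+9+20+7+12+11 = 66
Hub - S1 - S2 - S5 - S4 - S3 - Hub: 7+9+20+15+12+1 = 64
Hub - S1 - S3 - S2 - S4 - S5 - Hub: 7+8+17+5+15+6 = 58
Hub - S1 - S3 - S2 - S5 - S4 - Hub: 7+8+17+20+15+11 = 78
Hub - S1 - S3 - S4 - S2 - S5 - Hub: 7+8+12+5+20+6 = 58
Hub - S1 - S3 - S4 - S5 - S2 - Hub: 7+8+12+15+20+16 = 78
Hub - S1 - S3 - S5 - S2 - S4 - Hub: 7+8+7+20+5+11 = 58
Hub - S1 - S3 - S5 - S4 - S2 - Hub: 7+8+7+15+5+16 = 58
Hub - S1 - S4 - S2 - S3 - S5 - Hub: 7+4+5+17+7+6 = 46
Hub - S1 - S4 - S2 - S5 - S3 - Hub: 7+4+5+20+7+1 = 44
… (46 more)
The minimum is 44.
One optimal route: Hub → S1 → S2 → S4 → S5 → S3 → Hub (or its reverse).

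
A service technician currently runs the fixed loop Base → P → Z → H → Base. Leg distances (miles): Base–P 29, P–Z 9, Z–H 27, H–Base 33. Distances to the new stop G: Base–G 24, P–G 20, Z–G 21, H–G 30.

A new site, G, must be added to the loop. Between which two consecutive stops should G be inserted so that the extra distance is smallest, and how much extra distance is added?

Minimum extra distance: 15 miles, inserting G between Base and P.

Insertion cost between consecutive stops i–j is d(i,G) + d(G,j) − d(i,j):
  between Base and P: 24 + 20 − 29 = 15
  between P and Z: 20 + 21 − 9 = 32
  between Z and H: 21 + 30 − 27 = 24
  between H and Base: 30 + 24 − 33 = 21
Cheapest insertion is between Base and P, adding 15.
New total = 98 + 15 = 113.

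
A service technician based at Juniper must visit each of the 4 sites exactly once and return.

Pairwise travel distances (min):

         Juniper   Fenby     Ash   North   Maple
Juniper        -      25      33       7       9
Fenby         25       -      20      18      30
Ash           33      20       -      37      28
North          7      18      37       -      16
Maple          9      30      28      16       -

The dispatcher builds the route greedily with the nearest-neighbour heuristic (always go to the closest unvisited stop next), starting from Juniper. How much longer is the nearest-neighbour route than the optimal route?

Juniper: North=7, Maple=9, Fenby=25, Ash=33 ⇒ North
North: Maple=16, Fenby=18, Ash=37 ⇒ Maple
Maple: Ash=28, Fenby=30 ⇒ Ash
Ash: Fenby=20 ⇒ Fenby
NN route Juniper → North → Maple → Ash → Fenby → Juniper costs 96.
Optimal: Juniper → North → Fenby → Ash → Maple → Juniper costs 82 (by enumerating all 12 distinct tours).
Excess = 96 − 82 = 14.

The nearest-neighbour route is 14 min longer than optimal.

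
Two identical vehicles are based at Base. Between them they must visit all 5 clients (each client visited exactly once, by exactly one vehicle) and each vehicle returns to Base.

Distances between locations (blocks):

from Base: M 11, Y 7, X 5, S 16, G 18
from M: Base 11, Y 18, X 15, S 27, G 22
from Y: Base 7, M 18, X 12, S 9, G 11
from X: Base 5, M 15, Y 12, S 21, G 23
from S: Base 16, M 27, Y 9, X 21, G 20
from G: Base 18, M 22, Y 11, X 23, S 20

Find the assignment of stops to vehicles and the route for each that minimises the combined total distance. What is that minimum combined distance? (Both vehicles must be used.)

There are 2^4 − 1 = 15 ways to divide the 5 stops into two non-empty groups. For each, the best each vehicle can do is its own shortest tour through its group:
  {M} + {Y, X, S, G}: 22 + 64 = 86
  {Y} + {M, X, S, G}: 14 + 78 = 92
  {M, Y} + {X, S, G}: 36 + 64 = 100
  {X} + {M, Y, S, G}: 10 + 69 = 79
  {M, X} + {Y, S, G}: 31 + 54 = 85
  {Y, X} + {M, S, G}: 24 + 69 = 93
  … (15 splits in total)
Best: vehicle 1 Base → X → Base = 10; vehicle 2 Base → M → G → Y → S → Base = 69; combined 79.

Minimum combined distance: 79 blocks.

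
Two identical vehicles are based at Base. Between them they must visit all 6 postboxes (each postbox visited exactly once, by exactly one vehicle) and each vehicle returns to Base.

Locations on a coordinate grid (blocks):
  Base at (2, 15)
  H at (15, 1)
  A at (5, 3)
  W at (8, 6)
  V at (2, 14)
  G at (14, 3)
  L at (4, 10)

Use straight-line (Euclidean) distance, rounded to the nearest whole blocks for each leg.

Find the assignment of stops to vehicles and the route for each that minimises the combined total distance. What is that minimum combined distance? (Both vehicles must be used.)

Check every non-empty split of the stops between the two vehicles; for each half take its own optimal tour:
  {H} + {A, W, V, G, L}: 38 + 39 = 77
  {A} + {H, W, V, G, L}: 24 + 39 = 63
  {H, A} + {W, V, G, L}: 41 + 35 = 76
  {W} + {H, A, V, G, L}: 22 + 41 = 63
  {H, W} + {A, V, G, L}: 39 + 38 = 77
  {A, W} + {H, V, G, L}: 27 + 38 = 65
  … (31 splits in total)
  {V} + {H, A, W, G, L}: 2 + 42 = 44  ← best
Best: vehicle 1 Base → V → Base = 2; vehicle 2 Base → A → H → G → W → L → Base = 42; combined 44.

Minimum combined distance: 44 blocks.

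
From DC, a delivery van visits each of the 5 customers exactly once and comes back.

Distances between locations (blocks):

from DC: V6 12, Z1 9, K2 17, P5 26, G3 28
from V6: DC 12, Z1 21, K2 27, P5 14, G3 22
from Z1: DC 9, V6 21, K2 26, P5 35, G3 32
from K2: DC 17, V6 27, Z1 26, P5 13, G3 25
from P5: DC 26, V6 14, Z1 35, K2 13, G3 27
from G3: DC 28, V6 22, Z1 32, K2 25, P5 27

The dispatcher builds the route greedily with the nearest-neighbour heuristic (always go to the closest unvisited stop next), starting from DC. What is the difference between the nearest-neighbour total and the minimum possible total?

From DC: Z1=9, V6=12, K2=17, P5=26, G3=28 → choose Z1 (9).
From Z1: V6=21, K2=26, G3=32, P5=35 → choose V6 (21).
From V6: P5=14, G3=22, K2=27 → choose P5 (14).
From P5: K2=13, G3=27 → choose K2 (13).
From K2: G3=25 → choose G3 (25).
NN route DC → Z1 → V6 → P5 → K2 → G3 → DC costs 110.
Optimal: DC → V6 → P5 → K2 → G3 → Z1 → DC costs 105 (by enumerating all 60 distinct tours).
Excess = 110 − 105 = 5.

5 blocks longer than the optimal tour.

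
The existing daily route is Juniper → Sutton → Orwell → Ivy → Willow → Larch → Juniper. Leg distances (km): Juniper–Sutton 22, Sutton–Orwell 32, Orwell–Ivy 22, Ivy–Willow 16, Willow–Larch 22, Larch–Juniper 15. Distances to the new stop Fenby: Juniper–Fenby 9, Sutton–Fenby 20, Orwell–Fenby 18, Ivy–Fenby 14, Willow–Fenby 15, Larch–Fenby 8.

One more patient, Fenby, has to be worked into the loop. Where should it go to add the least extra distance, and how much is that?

Insertion cost between consecutive stops i–j is d(i,Fenby) + d(Fenby,j) − d(i,j):
  between Juniper and Sutton: 9 + 20 − 22 = 7
  between Sutton and Orwell: 20 + 18 − 32 = 6
  between Orwell and Ivy: 18 + 14 − 22 = 10
  between Ivy and Willow: 14 + 15 − 16 = 13
  between Willow and Larch: 15 + 8 − 22 = 1
  between Larch and Juniper: 8 + 9 − 15 = 2
Cheapest insertion is between Willow and Larch, adding 1.
New total = 129 + 1 = 130.

Adding 1 km by placing Fenby on the Willow–Larch leg.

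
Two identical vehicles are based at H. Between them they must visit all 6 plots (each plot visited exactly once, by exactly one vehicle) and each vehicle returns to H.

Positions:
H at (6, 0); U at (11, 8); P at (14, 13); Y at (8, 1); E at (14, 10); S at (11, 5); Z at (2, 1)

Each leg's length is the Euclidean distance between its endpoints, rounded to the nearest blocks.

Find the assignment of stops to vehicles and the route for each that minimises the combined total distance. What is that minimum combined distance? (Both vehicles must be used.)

There are 2^5 − 1 = 31 ways to divide the 6 stops into two non-empty groups. For each, the best each vehicle can do is its own shortest tour through its group:
  {U} + {P, Y, E, S, Z}: 18 + 37 = 55
  {P} + {U, Y, E, S, Z}: 30 + 32 = 62
  {U, P} + {Y, E, S, Z}: 30 + 32 = 62
  {Y} + {U, P, E, S, Z}: 4 + 37 = 41
  {U, Y} + {P, E, S, Z}: 19 + 37 = 56
  {P, Y} + {U, E, S, Z}: 30 + 32 = 62
  … (31 splits in total)
  {U, P, Y, E, S} + {Z}: 31 + 8 = 39  ← best
Best: vehicle 1 H → U → P → E → S → Y → H = 31; vehicle 2 H → Z → H = 8; combined 39.

39 blocks — the smallest possible combined total.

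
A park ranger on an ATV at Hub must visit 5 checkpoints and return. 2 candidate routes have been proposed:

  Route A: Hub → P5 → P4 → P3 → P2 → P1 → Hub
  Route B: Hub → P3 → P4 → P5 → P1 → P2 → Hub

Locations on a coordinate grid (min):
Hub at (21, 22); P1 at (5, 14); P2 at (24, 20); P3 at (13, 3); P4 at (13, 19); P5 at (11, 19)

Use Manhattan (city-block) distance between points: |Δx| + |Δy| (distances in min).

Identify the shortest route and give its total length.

86 min — Route B is the shortest.

Route A: 13 + 2 + 16 + 28 + 25 + 24 = 108
Route B: 27 + 16 + 2 + 11 + 25 + 5 = 86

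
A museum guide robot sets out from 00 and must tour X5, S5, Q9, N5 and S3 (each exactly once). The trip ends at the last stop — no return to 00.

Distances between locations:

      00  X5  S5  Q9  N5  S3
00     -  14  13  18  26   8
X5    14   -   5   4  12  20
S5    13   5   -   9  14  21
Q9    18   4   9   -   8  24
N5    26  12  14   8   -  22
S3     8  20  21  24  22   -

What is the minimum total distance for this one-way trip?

There are 5! = 120 possible orderings.
00 → X5 → S5 → Q9 → N5 → S3: 14+5+9+8+22 = 58
00 → X5 → S5 → Q9 → S3 → N5: 14+5+9+24+22 = 74
00 → X5 → S5 → N5 → Q9 → S3: 14+5+14+8+24 = 65
00 → X5 → S5 → N5 → S3 → Q9: 14+5+14+22+24 = 79
00 → X5 → S5 → S3 → Q9 → N5: 14+5+21+24+8 = 72
00 → X5 → S5 → S3 → N5 → Q9: 14+5+21+22+8 = 70
00 → X5 → Q9 → S5 → N5 → S3: 14+4+9+14+22 = 63
00 → X5 → Q9 → S5 → S3 → N5: 14+4+9+21+22 = 70
00 → X5 → Q9 → N5 → S5 → S3: 14+4+8+14+21 = 61
00 → X5 → Q9 → N5 → S3 → S5: 14+4+8+22+21 = 69
00 → X5 → Q9 → S3 → S5 → N5: 14+4+24+21+14 = 77
00 → X5 → Q9 → S3 → N5 → S5: 14+4+24+22+14 = 78
00 → X5 → N5 → S5 → Q9 → S3: 14+12+14+9+24 = 73
00 → X5 → N5 → S5 → S3 → Q9: 14+12+14+21+24 = 85
… (106 more)
00 → S3 → S5 → X5 → Q9 → N5: 8+21+5+4+8 = 46  ← best
The minimum is 46.
One shortest path: 00 → S3 → S5 → X5 → Q9 → N5.

Shortest open route: 46.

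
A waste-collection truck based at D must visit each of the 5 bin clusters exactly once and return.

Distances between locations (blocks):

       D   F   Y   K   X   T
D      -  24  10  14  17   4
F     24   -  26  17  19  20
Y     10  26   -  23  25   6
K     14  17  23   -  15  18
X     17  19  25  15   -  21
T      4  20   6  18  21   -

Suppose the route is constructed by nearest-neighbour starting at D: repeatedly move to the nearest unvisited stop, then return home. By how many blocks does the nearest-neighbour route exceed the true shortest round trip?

The nearest-neighbour route is 7 blocks longer than optimal.

From D: T=4, Y=10, K=14, X=17, F=24 → choose T (4).
From T: Y=6, K=18, F=20, X=21 → choose Y (6).
From Y: K=23, X=25, F=26 → choose K (23).
From K: X=15, F=17 → choose X (15).
From X: F=19 → choose F (19).
NN route D → T → Y → K → X → F → D costs 91.
Optimal: D → Y → T → F → X → K → D costs 84 (by enumerating all 60 distinct tours).
Excess = 91 − 84 = 7.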